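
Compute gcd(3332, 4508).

Euclid: 4508 = 1·3332 + 1176; 3332 = 2·1176 + 980; 1176 = 1·980 + 196; 980 = 5·196 + 0. Last nonzero remainder: 196.

196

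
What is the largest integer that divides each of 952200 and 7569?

9

952200 = 2³ · 3² · 5² · 23²
7569 = 3² · 29²
Common: 3² = 9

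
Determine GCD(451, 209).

Euclid: 451 = 2·209 + 33; 209 = 6·33 + 11; 33 = 3·11 + 0. Last nonzero remainder: 11.

11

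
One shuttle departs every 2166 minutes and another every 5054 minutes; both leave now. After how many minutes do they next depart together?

2166 = 2 · 3 · 19²; 5054 = 2 · 7 · 19²
max exponents: 2 · 3 · 7 · 19² = 15162

15162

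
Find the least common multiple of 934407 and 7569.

gcd first: 934407 = 123·7569 + 3420; 7569 = 2·3420 + 729; 3420 = 4·729 + 504; 729 = 1·504 + 225; 504 = 2·225 + 54; 225 = 4·54 + 9; 54 = 6·9 + 0 → gcd = 9
lcm = 934407·7569/gcd = 7072526583/9 = 785836287

785836287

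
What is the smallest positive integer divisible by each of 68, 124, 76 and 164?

68 = 2² · 17; 124 = 2² · 31; 76 = 2² · 19; 164 = 2² · 41
lcm takes max exponent of each prime: 2² · 17 · 19 · 31 · 41 = 1642132

1642132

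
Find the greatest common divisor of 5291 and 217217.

143

Euclid: 217217 = 41·5291 + 286; 5291 = 18·286 + 143; 286 = 2·143 + 0. Last nonzero remainder: 143.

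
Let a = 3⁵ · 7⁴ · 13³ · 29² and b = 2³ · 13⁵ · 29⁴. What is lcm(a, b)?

1225736655397588152

max exponent per prime: 2³ · 3⁵ · 7⁴ · 13⁵ · 29⁴ = 1225736655397588152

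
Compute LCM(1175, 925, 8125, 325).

1175 = 5² · 47; 925 = 5² · 37; 8125 = 5⁴ · 13; 325 = 5² · 13
lcm takes max exponent of each prime: 5⁴ · 13 · 37 · 47 = 14129375

14129375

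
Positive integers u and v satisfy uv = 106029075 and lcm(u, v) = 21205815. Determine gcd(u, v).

From gcd × lcm = uv: gcd = 106029075 / 21205815 = 5.

5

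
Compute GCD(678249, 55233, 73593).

153

gcd(678249, 55233): 678249 = 12·55233 + 15453; 55233 = 3·15453 + 8874; 15453 = 1·8874 + 6579; 8874 = 1·6579 + 2295; 6579 = 2·2295 + 1989; 2295 = 1·1989 + 306; 1989 = 6·306 + 153; 306 = 2·153 + 0 → 153
gcd(153, 73593): 73593 = 481·153 + 0 → 153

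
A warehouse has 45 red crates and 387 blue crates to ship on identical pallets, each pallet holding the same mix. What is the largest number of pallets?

9

Euclid: 387 = 8·45 + 27; 45 = 1·27 + 18; 27 = 1·18 + 9; 18 = 2·9 + 0. Last nonzero remainder: 9.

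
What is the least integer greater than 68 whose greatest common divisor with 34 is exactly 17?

gcd(m, 34) = 17 forces 17 | m; write m = 17s. Then gcd(17s, 17·2) = 17·gcd(s, 2), so need gcd(s, 2) = 1.
17s > 68 gives s ≥ 5. The least s ≥ 5 coprime to 2 is 5, so m = 17·5 = 85.

85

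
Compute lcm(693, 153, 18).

693 = 3² · 7 · 11; 153 = 3² · 17; 18 = 2 · 3²
lcm takes max exponent of each prime: 2 · 3² · 7 · 11 · 17 = 23562

23562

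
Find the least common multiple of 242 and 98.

242 = 2 · 11²; 98 = 2 · 7²
max exponents: 2 · 7² · 11² = 11858

11858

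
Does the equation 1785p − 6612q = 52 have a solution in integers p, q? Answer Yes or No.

No

gcd(1785, 6612): 6612 = 3·1785 + 1257; 1785 = 1·1257 + 528; 1257 = 2·528 + 201; 528 = 2·201 + 126; 201 = 1·126 + 75; 126 = 1·75 + 51; 75 = 1·51 + 24; 51 = 2·24 + 3; 24 = 8·3 + 0 → 3
3 does not divide 52, so a solution does not exist.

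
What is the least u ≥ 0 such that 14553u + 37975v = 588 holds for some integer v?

321

Euclid: 37975 = 2·14553 + 8869; 14553 = 1·8869 + 5684; 8869 = 1·5684 + 3185; 5684 = 1·3185 + 2499; 3185 = 1·2499 + 686; 2499 = 3·686 + 441; 686 = 1·441 + 245; 441 = 1·245 + 196; 245 = 1·196 + 49; 196 = 4·49 + 0 → gcd = 49; 588 = 49·12.
Back-substitution yields 14553·(-167) + 37975·(64) = 49, so one solution is u = -167·12 = -2004, v = 64·12 = 768.
Solutions in u differ by 37975/49 = 775; the one in [0, 775) is -2004 mod 775 = 321.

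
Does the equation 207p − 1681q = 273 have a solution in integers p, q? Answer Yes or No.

By Bézout, 207p − 1681q = 273 has integer solutions iff gcd(207, 1681) | 273.
Euclid: 1681 = 8·207 + 25; 207 = 8·25 + 7; 25 = 3·7 + 4; 7 = 1·4 + 3; 4 = 1·3 + 1; 3 = 3·1 + 0. gcd = 1; 273 mod 1 = 0. Yes.

Yes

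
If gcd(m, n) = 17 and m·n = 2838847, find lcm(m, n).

166991

Since gcd(m,n)·lcm(m,n) = mn, lcm = 2838847/17 = 166991.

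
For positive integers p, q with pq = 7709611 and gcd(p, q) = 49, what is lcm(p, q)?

For any two positive integers, gcd × lcm equals their product. Hence lcm = 7709611 / 49 = 157339.

157339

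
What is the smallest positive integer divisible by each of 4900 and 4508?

4900 = 2² · 5² · 7²; 4508 = 2² · 7² · 23
max exponents: 2² · 5² · 7² · 23 = 112700

112700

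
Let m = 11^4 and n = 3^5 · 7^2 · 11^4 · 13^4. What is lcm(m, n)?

4979050183107

max exponent per prime: 3^5 · 7^2 · 11^4 · 13^4 = 4979050183107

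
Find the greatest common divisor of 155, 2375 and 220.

155 = 5 · 31; 2375 = 5³ · 19; 220 = 2² · 5 · 11
gcd takes min exponent of each prime: 5 = 5

5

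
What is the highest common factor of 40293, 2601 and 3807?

9

gcd(40293, 2601): 40293 = 15·2601 + 1278; 2601 = 2·1278 + 45; 1278 = 28·45 + 18; 45 = 2·18 + 9; 18 = 2·9 + 0 → 9
gcd(9, 3807): 3807 = 423·9 + 0 → 9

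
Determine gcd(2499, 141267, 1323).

2499 = 3 · 7² · 17; 141267 = 3 · 7² · 31²; 1323 = 3³ · 7²
gcd takes min exponent of each prime: 3 · 7² = 147

147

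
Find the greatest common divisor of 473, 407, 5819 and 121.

473 = 11 · 43; 407 = 11 · 37; 5819 = 11 · 23²; 121 = 11²
gcd takes min exponent of each prime: 11 = 11

11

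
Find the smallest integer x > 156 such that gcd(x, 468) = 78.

468 = 78·6. Any x with gcd(x, 468) = 78 is a multiple of 78, say 78s, with s coprime to 6.
Need s > 156/78, so s ≥ 3. First s ≥ 3 with gcd(s, 6) = 1 is s = 5. Thus x = 78·5 = 390.

390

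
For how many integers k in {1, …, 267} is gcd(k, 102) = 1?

84

Prime factors of 102: 2, 3, 17. Count integers ≤ 267 divisible by none of them.
By inclusion–exclusion: 267 − ⌊267/2⌋ − ⌊267/3⌋ − ⌊267/17⌋ + ⌊267/6⌋ + ⌊267/34⌋ + ⌊267/51⌋ − ⌊267/102⌋ = 84.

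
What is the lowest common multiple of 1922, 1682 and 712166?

1922 = 2 · 31²; 1682 = 2 · 29²; 712166 = 2 · 7² · 13² · 43
lcm takes max exponent of each prime: 2 · 7² · 13² · 29² · 31² · 43 = 575573273366

575573273366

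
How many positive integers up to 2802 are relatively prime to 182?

182 = 2·7·13. Inclusion–exclusion on these primes:
2802 − ⌊2802/2⌋ − ⌊2802/7⌋ − ⌊2802/13⌋ + ⌊2802/14⌋ + ⌊2802/26⌋ + ⌊2802/91⌋ − ⌊2802/182⌋ = 1108

1108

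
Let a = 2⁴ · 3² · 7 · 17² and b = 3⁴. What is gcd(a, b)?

9

min exponent per shared prime: 3² = 9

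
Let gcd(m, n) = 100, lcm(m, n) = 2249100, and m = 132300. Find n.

1700

m·n = gcd·lcm = 100·2249100 = 224910000, so n = 224910000/132300 = 1700.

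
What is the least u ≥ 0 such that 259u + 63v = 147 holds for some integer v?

3

Euclid: 259 = 4·63 + 7; 63 = 9·7 + 0 → gcd = 7; 147 = 7·21.
Back-substitution yields 259·(1) + 63·(-4) = 7, so one solution is u = 1·21 = 21, v = -4·21 = -84.
Solutions in u differ by 63/7 = 9; the one in [0, 9) is 21 mod 9 = 3.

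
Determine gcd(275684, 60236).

275684 = 2² · 41³
60236 = 2² · 11 · 37²
Common: 2² = 4

4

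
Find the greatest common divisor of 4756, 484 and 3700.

gcd(4756, 484): 4756 = 9·484 + 400; 484 = 1·400 + 84; 400 = 4·84 + 64; 84 = 1·64 + 20; 64 = 3·20 + 4; 20 = 5·4 + 0 → 4
gcd(4, 3700): 3700 = 925·4 + 0 → 4

4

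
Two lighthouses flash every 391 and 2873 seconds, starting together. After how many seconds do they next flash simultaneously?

391 = 17 · 23; 2873 = 13² · 17
max exponents: 13² · 17 · 23 = 66079

66079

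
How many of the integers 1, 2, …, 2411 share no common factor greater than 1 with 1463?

1463 = 7·11·19. Inclusion–exclusion on these primes:
2411 − ⌊2411/7⌋ − ⌊2411/11⌋ − ⌊2411/19⌋ + ⌊2411/77⌋ + ⌊2411/133⌋ + ⌊2411/209⌋ − ⌊2411/1463⌋ = 1781

1781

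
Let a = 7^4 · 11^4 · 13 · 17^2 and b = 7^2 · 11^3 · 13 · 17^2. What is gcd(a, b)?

245027783

min exponent per shared prime: 7^2 · 11^3 · 13 · 17^2 = 245027783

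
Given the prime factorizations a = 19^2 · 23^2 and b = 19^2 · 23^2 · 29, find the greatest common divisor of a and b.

190969

min exponent per shared prime: 19^2 · 23^2 = 190969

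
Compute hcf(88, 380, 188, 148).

4

gcd(88, 380): 380 = 4·88 + 28; 88 = 3·28 + 4; 28 = 7·4 + 0 → 4
gcd(4, 188): 188 = 47·4 + 0 → 4
gcd(4, 148): 148 = 37·4 + 0 → 4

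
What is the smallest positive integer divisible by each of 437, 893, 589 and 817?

437 = 19 · 23; 893 = 19 · 47; 589 = 19 · 31; 817 = 19 · 43
lcm takes max exponent of each prime: 19 · 23 · 31 · 43 · 47 = 27378487

27378487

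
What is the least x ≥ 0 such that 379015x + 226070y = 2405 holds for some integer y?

2331

gcd(379015, 226070) = 65 (Euclid: 379015 = 1·226070 + 152945; 226070 = 1·152945 + 73125; 152945 = 2·73125 + 6695; 73125 = 10·6695 + 6175; 6695 = 1·6175 + 520; 6175 = 11·520 + 455; 520 = 1·455 + 65; 455 = 7·65 + 0), and 65 | 2405.
Extended Euclid: 379015·(439) + 226070·(-736) = 65. Scale by 37: x₀ = 16243.
General solution x = x₀ + 3478t; reducing mod 3478 gives x = 2331 (and y = -3908).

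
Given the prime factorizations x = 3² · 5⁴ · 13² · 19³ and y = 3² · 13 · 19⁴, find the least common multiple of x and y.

123886400625

max exponent per prime: 3² · 5⁴ · 13² · 19⁴ = 123886400625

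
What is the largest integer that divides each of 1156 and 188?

4

1156 = 2² · 17²
188 = 2² · 47
Common: 2² = 4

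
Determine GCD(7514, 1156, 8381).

gcd(7514, 1156): 7514 = 6·1156 + 578; 1156 = 2·578 + 0 → 578
gcd(578, 8381): 8381 = 14·578 + 289; 578 = 2·289 + 0 → 289

289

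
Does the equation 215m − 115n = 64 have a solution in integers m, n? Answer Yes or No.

No

By Bézout, 215m − 115n = 64 has integer solutions iff gcd(215, 115) | 64.
Euclid: 215 = 1·115 + 100; 115 = 1·100 + 15; 100 = 6·15 + 10; 15 = 1·10 + 5; 10 = 2·5 + 0. gcd = 5; 64 mod 5 = 4. No.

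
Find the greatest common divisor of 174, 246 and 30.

6

174 = 2 · 3 · 29; 246 = 2 · 3 · 41; 30 = 2 · 3 · 5
gcd takes min exponent of each prime: 2 · 3 = 6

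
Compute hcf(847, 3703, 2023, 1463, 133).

847 = 7 · 11²; 3703 = 7 · 23²; 2023 = 7 · 17²; 1463 = 7 · 11 · 19; 133 = 7 · 19
gcd takes min exponent of each prime: 7 = 7

7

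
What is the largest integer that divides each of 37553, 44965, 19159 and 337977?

17

gcd(37553, 44965): 44965 = 1·37553 + 7412; 37553 = 5·7412 + 493; 7412 = 15·493 + 17; 493 = 29·17 + 0 → 17
gcd(17, 19159): 19159 = 1127·17 + 0 → 17
gcd(17, 337977): 337977 = 19881·17 + 0 → 17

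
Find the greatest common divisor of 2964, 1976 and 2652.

gcd(2964, 1976): 2964 = 1·1976 + 988; 1976 = 2·988 + 0 → 988
gcd(988, 2652): 2652 = 2·988 + 676; 988 = 1·676 + 312; 676 = 2·312 + 52; 312 = 6·52 + 0 → 52

52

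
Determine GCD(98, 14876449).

49

Euclid: 14876449 = 151800·98 + 49; 98 = 2·49 + 0. Last nonzero remainder: 49.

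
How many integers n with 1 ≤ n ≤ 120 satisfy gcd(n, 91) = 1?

Prime factors of 91: 7, 13. Count integers ≤ 120 divisible by none of them.
By inclusion–exclusion: 120 − ⌊120/7⌋ − ⌊120/13⌋ + ⌊120/91⌋ = 95.

95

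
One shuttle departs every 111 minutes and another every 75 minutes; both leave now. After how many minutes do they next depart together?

2775

111 = 3 · 37; 75 = 3 · 5²
max exponents: 3 · 5² · 37 = 2775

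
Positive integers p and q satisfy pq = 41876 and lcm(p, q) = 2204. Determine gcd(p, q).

19

gcd·lcm = product, so gcd = 41876/2204 = 19.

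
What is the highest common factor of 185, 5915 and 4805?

185 = 5 · 37; 5915 = 5 · 7 · 13²; 4805 = 5 · 31²
gcd takes min exponent of each prime: 5 = 5

5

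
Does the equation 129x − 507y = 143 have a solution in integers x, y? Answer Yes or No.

No

gcd(129, 507): 507 = 3·129 + 120; 129 = 1·120 + 9; 120 = 13·9 + 3; 9 = 3·3 + 0 → 3
3 does not divide 143, so a solution does not exist.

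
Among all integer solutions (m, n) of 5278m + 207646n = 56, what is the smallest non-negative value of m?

Reduce mod 207646: 5278m ≡ 56 (mod 207646). With g = gcd(5278, 207646) = 2 dividing 56, divide through: 2639m ≡ 28 (mod 103823).
Since gcd(2639, 103823) = 1, m ≡ 28·(2639)⁻¹ ≡ 44889 (mod 103823). Smallest non-negative: 44889.

44889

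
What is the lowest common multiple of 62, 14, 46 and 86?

62 = 2 · 31; 14 = 2 · 7; 46 = 2 · 23; 86 = 2 · 43
lcm takes max exponent of each prime: 2 · 7 · 23 · 31 · 43 = 429226

429226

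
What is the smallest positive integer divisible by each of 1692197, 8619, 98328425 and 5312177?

1692197 = 13² · 17 · 19 · 31; 8619 = 3 · 13² · 17; 98328425 = 5² · 13² · 17 · 37²; 5312177 = 13² · 17 · 43²
lcm takes max exponent of each prime: 3 · 5² · 13² · 17 · 19 · 31 · 37² · 43² = 321256958576775

321256958576775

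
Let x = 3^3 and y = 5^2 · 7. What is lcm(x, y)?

4725

max exponent per prime: 3^3 · 5^2 · 7 = 4725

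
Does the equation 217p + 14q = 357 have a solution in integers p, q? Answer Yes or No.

gcd(217, 14): 217 = 15·14 + 7; 14 = 2·7 + 0 → 7
7 divides 357, so a solution exists.

Yes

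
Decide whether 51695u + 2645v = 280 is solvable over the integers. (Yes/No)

By Bézout, 51695u + 2645v = 280 has integer solutions iff gcd(51695, 2645) | 280.
Euclid: 51695 = 19·2645 + 1440; 2645 = 1·1440 + 1205; 1440 = 1·1205 + 235; 1205 = 5·235 + 30; 235 = 7·30 + 25; 30 = 1·25 + 5; 25 = 5·5 + 0. gcd = 5; 280 mod 5 = 0. Yes.

Yes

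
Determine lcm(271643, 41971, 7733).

244224170509

271643 = 17 · 19 · 29²; 41971 = 19 · 47²; 7733 = 11 · 19 · 37
lcm takes max exponent of each prime: 11 · 17 · 19 · 29² · 37 · 47² = 244224170509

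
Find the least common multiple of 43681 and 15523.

1878283

gcd first: 43681 = 2·15523 + 12635; 15523 = 1·12635 + 2888; 12635 = 4·2888 + 1083; 2888 = 2·1083 + 722; 1083 = 1·722 + 361; 722 = 2·361 + 0 → gcd = 361
lcm = 43681·15523/gcd = 678060163/361 = 1878283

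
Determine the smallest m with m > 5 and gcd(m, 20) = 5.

15

gcd(m, 20) = 5 forces 5 | m; write m = 5s. Then gcd(5s, 5·4) = 5·gcd(s, 4), so need gcd(s, 4) = 1.
5s > 5 gives s ≥ 2. The least s ≥ 2 coprime to 4 is 3, so m = 5·3 = 15.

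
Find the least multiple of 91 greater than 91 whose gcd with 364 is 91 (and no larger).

273

364 = 91·4. Any x with gcd(x, 364) = 91 is a multiple of 91, say 91s, with s coprime to 4.
Need s > 91/91, so s ≥ 2. First s ≥ 2 with gcd(s, 4) = 1 is s = 3. Thus x = 91·3 = 273.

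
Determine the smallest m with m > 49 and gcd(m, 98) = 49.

98 = 49·2. Any m with gcd(m, 98) = 49 is a multiple of 49, say 49s, with s coprime to 2.
Need s > 49/49, so s ≥ 2. First s ≥ 2 with gcd(s, 2) = 1 is s = 3. Thus m = 49·3 = 147.

147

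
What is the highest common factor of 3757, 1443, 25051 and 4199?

gcd(3757, 1443): 3757 = 2·1443 + 871; 1443 = 1·871 + 572; 871 = 1·572 + 299; 572 = 1·299 + 273; 299 = 1·273 + 26; 273 = 10·26 + 13; 26 = 2·13 + 0 → 13
gcd(13, 25051): 25051 = 1927·13 + 0 → 13
gcd(13, 4199): 4199 = 323·13 + 0 → 13

13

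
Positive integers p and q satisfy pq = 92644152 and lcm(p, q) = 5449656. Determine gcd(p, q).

17

From gcd × lcm = pq: gcd = 92644152 / 5449656 = 17.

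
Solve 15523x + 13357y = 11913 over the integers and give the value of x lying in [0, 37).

24

Euclid: 15523 = 1·13357 + 2166; 13357 = 6·2166 + 361; 2166 = 6·361 + 0 → gcd = 361; 11913 = 361·33.
Back-substitution yields 15523·(-6) + 13357·(7) = 361, so one solution is x = -6·33 = -198, y = 7·33 = 231.
Solutions in x differ by 13357/361 = 37; the one in [0, 37) is -198 mod 37 = 24.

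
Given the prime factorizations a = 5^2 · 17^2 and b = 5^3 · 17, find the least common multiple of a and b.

max exponent per prime: 5^3 · 17^2 = 36125

36125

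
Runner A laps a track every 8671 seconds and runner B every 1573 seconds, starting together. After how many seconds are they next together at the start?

8671 = 13 · 23 · 29; 1573 = 11² · 13
max exponents: 11² · 13 · 23 · 29 = 1049191

1049191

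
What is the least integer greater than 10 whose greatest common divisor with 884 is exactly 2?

14

884 = 2·442. Any a with gcd(a, 884) = 2 is a multiple of 2, say 2s, with s coprime to 442.
Need s > 10/2, so s ≥ 6. First s ≥ 6 with gcd(s, 442) = 1 is s = 7. Thus a = 2·7 = 14.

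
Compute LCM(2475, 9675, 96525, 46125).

lcm(2475, 9675) = 2475·9675/gcd = 23945625/225 = 106425
lcm(106425, 96525) = 106425·96525/gcd = 10272673125/2475 = 4150575
lcm(4150575, 46125) = 4150575·46125/gcd = 191445271875/225 = 850867875

850867875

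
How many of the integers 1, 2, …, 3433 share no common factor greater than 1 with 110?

110 = 2·5·11. Inclusion–exclusion on these primes:
3433 − ⌊3433/2⌋ − ⌊3433/5⌋ − ⌊3433/11⌋ + ⌊3433/10⌋ + ⌊3433/22⌋ + ⌊3433/55⌋ − ⌊3433/110⌋ = 1249

1249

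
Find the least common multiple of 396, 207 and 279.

396 = 2² · 3² · 11; 207 = 3² · 23; 279 = 3² · 31
lcm takes max exponent of each prime: 2² · 3² · 11 · 23 · 31 = 282348

282348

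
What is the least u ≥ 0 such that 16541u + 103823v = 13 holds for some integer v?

gcd(16541, 103823) = 1 (Euclid: 103823 = 6·16541 + 4577; 16541 = 3·4577 + 2810; 4577 = 1·2810 + 1767; 2810 = 1·1767 + 1043; 1767 = 1·1043 + 724; 1043 = 1·724 + 319; 724 = 2·319 + 86; 319 = 3·86 + 61; 86 = 1·61 + 25; 61 = 2·25 + 11; 25 = 2·11 + 3; 11 = 3·3 + 2; 3 = 1·2 + 1; 2 = 2·1 + 0), and 1 | 13.
Extended Euclid: 16541·(-37428) + 103823·(5963) = 1. Scale by 13: u₀ = -486564.
General solution u = u₀ + 103823t; reducing mod 103823 gives u = 32551 (and v = -5186).

32551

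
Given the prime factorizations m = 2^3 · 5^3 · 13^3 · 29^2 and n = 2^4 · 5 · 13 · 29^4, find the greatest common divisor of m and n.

437320

min exponent per shared prime: 2^3 · 5 · 13 · 29^2 = 437320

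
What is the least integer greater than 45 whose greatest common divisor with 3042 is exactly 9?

Multiples of 9 above 45: 9·6, 9·7, … . Need the cofactor coprime to 3042/9 = 338.
Checking s = 6, 7, … the first with gcd(s, 338) = 1 is s = 7, giving 63.

63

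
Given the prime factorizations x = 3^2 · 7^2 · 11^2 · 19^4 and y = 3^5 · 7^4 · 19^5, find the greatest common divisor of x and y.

57471561

min exponent per shared prime: 3^2 · 7^2 · 19^4 = 57471561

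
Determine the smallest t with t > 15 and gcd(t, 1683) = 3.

21

gcd(t, 1683) = 3 forces 3 | t; write t = 3s. Then gcd(3s, 3·561) = 3·gcd(s, 561), so need gcd(s, 561) = 1.
3s > 15 gives s ≥ 6. The least s ≥ 6 coprime to 561 is 7, so t = 3·7 = 21.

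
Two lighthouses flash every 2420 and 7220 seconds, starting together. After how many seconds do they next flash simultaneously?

gcd first: 7220 = 2·2420 + 2380; 2420 = 1·2380 + 40; 2380 = 59·40 + 20; 40 = 2·20 + 0 → gcd = 20
lcm = 2420·7220/gcd = 17472400/20 = 873620

873620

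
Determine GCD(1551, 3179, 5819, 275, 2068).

gcd(1551, 3179): 3179 = 2·1551 + 77; 1551 = 20·77 + 11; 77 = 7·11 + 0 → 11
gcd(11, 5819): 5819 = 529·11 + 0 → 11
gcd(11, 275): 275 = 25·11 + 0 → 11
gcd(11, 2068): 2068 = 188·11 + 0 → 11

11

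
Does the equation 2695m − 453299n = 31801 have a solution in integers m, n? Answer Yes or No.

Yes

gcd(2695, 453299): 453299 = 168·2695 + 539; 2695 = 5·539 + 0 → 539
539 divides 31801, so a solution exists.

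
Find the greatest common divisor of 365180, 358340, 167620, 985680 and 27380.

365180 = 2² · 5 · 19 · 31²; 358340 = 2² · 5 · 19 · 23 · 41; 167620 = 2² · 5 · 17² · 29; 985680 = 2⁴ · 3² · 5 · 37²; 27380 = 2² · 5 · 37²
gcd takes min exponent of each prime: 2² · 5 = 20

20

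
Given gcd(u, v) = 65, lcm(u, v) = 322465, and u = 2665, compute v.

Using uv = gcd(u,v)·lcm(u,v) = 65·322465 = 20960225, we get v = 20960225/2665 = 7865.

7865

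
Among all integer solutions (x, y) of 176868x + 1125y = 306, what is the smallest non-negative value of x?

117

gcd(176868, 1125) = 9 (Euclid: 176868 = 157·1125 + 243; 1125 = 4·243 + 153; 243 = 1·153 + 90; 153 = 1·90 + 63; 90 = 1·63 + 27; 63 = 2·27 + 9; 27 = 3·9 + 0), and 9 | 306.
Extended Euclid: 176868·(-37) + 1125·(5817) = 9. Scale by 34: x₀ = -1258.
General solution x = x₀ + 125t; reducing mod 125 gives x = 117 (and y = -18394).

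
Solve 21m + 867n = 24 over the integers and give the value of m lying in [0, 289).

125

gcd(21, 867) = 3 (Euclid: 867 = 41·21 + 6; 21 = 3·6 + 3; 6 = 2·3 + 0), and 3 | 24.
Extended Euclid: 21·(124) + 867·(-3) = 3. Scale by 8: m₀ = 992.
General solution m = m₀ + 289t; reducing mod 289 gives m = 125 (and n = -3).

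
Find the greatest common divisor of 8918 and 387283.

8918 = 2 · 7³ · 13
387283 = 13 · 31³
Common: 13 = 13

13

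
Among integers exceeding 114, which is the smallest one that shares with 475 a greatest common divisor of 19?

475 = 19·25. Any a with gcd(a, 475) = 19 is a multiple of 19, say 19s, with s coprime to 25.
Need s > 114/19, so s ≥ 7. First s ≥ 7 with gcd(s, 25) = 1 is s = 7. Thus a = 19·7 = 133.

133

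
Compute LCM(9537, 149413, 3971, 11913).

9537 = 3 · 11 · 17²; 149413 = 11 · 17² · 47; 3971 = 11 · 19²; 11913 = 3 · 11 · 19²
lcm takes max exponent of each prime: 3 · 11 · 17² · 19² · 47 = 161814279

161814279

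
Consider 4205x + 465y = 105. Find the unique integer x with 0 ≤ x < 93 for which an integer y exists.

75

gcd(4205, 465) = 5 (Euclid: 4205 = 9·465 + 20; 465 = 23·20 + 5; 20 = 4·5 + 0), and 5 | 105.
Extended Euclid: 4205·(-23) + 465·(208) = 5. Scale by 21: x₀ = -483.
General solution x = x₀ + 93t; reducing mod 93 gives x = 75 (and y = -678).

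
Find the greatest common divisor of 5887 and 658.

7

5887 = 7 · 29²
658 = 2 · 7 · 47
Common: 7 = 7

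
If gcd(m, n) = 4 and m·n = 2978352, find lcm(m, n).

gcd·lcm = product, so lcm = 2978352/4 = 744588.

744588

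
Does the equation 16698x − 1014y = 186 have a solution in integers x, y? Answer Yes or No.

By Bézout, 16698x − 1014y = 186 has integer solutions iff gcd(16698, 1014) | 186.
Euclid: 16698 = 16·1014 + 474; 1014 = 2·474 + 66; 474 = 7·66 + 12; 66 = 5·12 + 6; 12 = 2·6 + 0. gcd = 6; 186 mod 6 = 0. Yes.

Yes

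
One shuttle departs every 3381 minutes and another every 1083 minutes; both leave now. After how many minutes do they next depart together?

1220541

3381 = 3 · 7² · 23; 1083 = 3 · 19²
max exponents: 3 · 7² · 19² · 23 = 1220541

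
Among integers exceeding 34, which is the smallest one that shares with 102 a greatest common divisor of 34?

68

gcd(a, 102) = 34 forces 34 | a; write a = 34s. Then gcd(34s, 34·3) = 34·gcd(s, 3), so need gcd(s, 3) = 1.
34s > 34 gives s ≥ 2. The least s ≥ 2 coprime to 3 is 2, so a = 34·2 = 68.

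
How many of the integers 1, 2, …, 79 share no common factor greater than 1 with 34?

34 = 2·17. Inclusion–exclusion on these primes:
79 − ⌊79/2⌋ − ⌊79/17⌋ + ⌊79/34⌋ = 38

38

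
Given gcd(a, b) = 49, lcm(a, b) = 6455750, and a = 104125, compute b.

Using ab = gcd(a,b)·lcm(a,b) = 49·6455750 = 316331750, we get b = 316331750/104125 = 3038.

3038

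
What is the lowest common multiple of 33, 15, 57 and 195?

lcm(33, 15) = 33·15/gcd = 495/3 = 165
lcm(165, 57) = 165·57/gcd = 9405/3 = 3135
lcm(3135, 195) = 3135·195/gcd = 611325/15 = 40755

40755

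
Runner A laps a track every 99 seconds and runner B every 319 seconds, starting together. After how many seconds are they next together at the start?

2871

gcd first: 319 = 3·99 + 22; 99 = 4·22 + 11; 22 = 2·11 + 0 → gcd = 11
lcm = 99·319/gcd = 31581/11 = 2871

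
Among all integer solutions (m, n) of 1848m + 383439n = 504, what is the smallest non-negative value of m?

4980

Euclid: 383439 = 207·1848 + 903; 1848 = 2·903 + 42; 903 = 21·42 + 21; 42 = 2·21 + 0 → gcd = 21; 504 = 21·24.
Back-substitution yields 1848·(-8922) + 383439·(43) = 21, so one solution is m = -8922·24 = -214128, n = 43·24 = 1032.
Solutions in m differ by 383439/21 = 18259; the one in [0, 18259) is -214128 mod 18259 = 4980.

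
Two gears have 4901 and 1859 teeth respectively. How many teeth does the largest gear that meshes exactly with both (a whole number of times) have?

169

4901 = 13² · 29
1859 = 11 · 13²
Common: 13² = 169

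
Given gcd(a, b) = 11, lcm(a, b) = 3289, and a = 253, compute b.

a·b = gcd·lcm = 11·3289 = 36179, so b = 36179/253 = 143.

143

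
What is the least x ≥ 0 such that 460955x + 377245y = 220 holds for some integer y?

1370

gcd(460955, 377245) = 55 (Euclid: 460955 = 1·377245 + 83710; 377245 = 4·83710 + 42405; 83710 = 1·42405 + 41305; 42405 = 1·41305 + 1100; 41305 = 37·1100 + 605; 1100 = 1·605 + 495; 605 = 1·495 + 110; 495 = 4·110 + 55; 110 = 2·55 + 0), and 55 | 220.
Extended Euclid: 460955·(-3087) + 377245·(3772) = 55. Scale by 4: x₀ = -12348.
General solution x = x₀ + 6859t; reducing mod 6859 gives x = 1370 (and y = -1674).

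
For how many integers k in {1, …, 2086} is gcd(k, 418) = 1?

Prime factors of 418: 2, 11, 19. Count integers ≤ 2086 divisible by none of them.
By inclusion–exclusion: 2086 − ⌊2086/2⌋ − ⌊2086/11⌋ − ⌊2086/19⌋ + ⌊2086/22⌋ + ⌊2086/38⌋ + ⌊2086/209⌋ − ⌊2086/418⌋ = 898.

898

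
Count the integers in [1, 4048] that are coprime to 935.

2770

935 = 5·11·17. Inclusion–exclusion on these primes:
4048 − ⌊4048/5⌋ − ⌊4048/11⌋ − ⌊4048/17⌋ + ⌊4048/55⌋ + ⌊4048/85⌋ + ⌊4048/187⌋ − ⌊4048/935⌋ = 2770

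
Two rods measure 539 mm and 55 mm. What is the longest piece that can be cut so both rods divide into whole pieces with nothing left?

11

539 = 7² · 11
55 = 5 · 11
Common: 11 = 11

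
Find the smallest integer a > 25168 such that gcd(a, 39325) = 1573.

26741

Multiples of 1573 above 25168: 1573·17, 1573·18, … . Need the cofactor coprime to 39325/1573 = 25.
Checking s = 17, 18, … the first with gcd(s, 25) = 1 is s = 17, giving 26741.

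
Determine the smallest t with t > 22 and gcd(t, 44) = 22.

66

gcd(t, 44) = 22 forces 22 | t; write t = 22s. Then gcd(22s, 22·2) = 22·gcd(s, 2), so need gcd(s, 2) = 1.
22s > 22 gives s ≥ 2. The least s ≥ 2 coprime to 2 is 3, so t = 22·3 = 66.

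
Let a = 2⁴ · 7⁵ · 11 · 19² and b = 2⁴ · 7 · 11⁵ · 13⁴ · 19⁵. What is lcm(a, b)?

max exponent per prime: 2⁴ · 7⁵ · 11⁵ · 13⁴ · 19⁵ = 3062774499401074425968

3062774499401074425968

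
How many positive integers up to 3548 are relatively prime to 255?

Prime factors of 255: 3, 5, 17. Count integers ≤ 3548 divisible by none of them.
By inclusion–exclusion: 3548 − ⌊3548/3⌋ − ⌊3548/5⌋ − ⌊3548/17⌋ + ⌊3548/15⌋ + ⌊3548/51⌋ + ⌊3548/85⌋ − ⌊3548/255⌋ = 1782.

1782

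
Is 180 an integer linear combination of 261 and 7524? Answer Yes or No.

gcd(261, 7524): 7524 = 28·261 + 216; 261 = 1·216 + 45; 216 = 4·45 + 36; 45 = 1·36 + 9; 36 = 4·9 + 0 → 9
9 divides 180, so a solution exists.

Yes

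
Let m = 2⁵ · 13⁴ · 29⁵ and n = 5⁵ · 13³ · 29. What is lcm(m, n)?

58581892658900000

max exponent per prime: 2⁵ · 5⁵ · 13⁴ · 29⁵ = 58581892658900000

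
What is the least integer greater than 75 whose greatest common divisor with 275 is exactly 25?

275 = 25·11. Any m with gcd(m, 275) = 25 is a multiple of 25, say 25s, with s coprime to 11.
Need s > 75/25, so s ≥ 4. First s ≥ 4 with gcd(s, 11) = 1 is s = 4. Thus m = 25·4 = 100.

100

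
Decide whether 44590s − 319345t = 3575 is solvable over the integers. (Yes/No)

By Bézout, 44590s − 319345t = 3575 has integer solutions iff gcd(44590, 319345) | 3575.
Euclid: 319345 = 7·44590 + 7215; 44590 = 6·7215 + 1300; 7215 = 5·1300 + 715; 1300 = 1·715 + 585; 715 = 1·585 + 130; 585 = 4·130 + 65; 130 = 2·65 + 0. gcd = 65; 3575 mod 65 = 0. Yes.

Yes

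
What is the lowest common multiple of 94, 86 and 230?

464830

94 = 2 · 47; 86 = 2 · 43; 230 = 2 · 5 · 23
lcm takes max exponent of each prime: 2 · 5 · 23 · 43 · 47 = 464830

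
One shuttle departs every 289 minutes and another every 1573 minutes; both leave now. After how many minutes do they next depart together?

454597

gcd first: 1573 = 5·289 + 128; 289 = 2·128 + 33; 128 = 3·33 + 29; 33 = 1·29 + 4; 29 = 7·4 + 1; 4 = 4·1 + 0 → gcd = 1
lcm = 289·1573/gcd = 454597/1 = 454597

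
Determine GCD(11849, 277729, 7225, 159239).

289

gcd(11849, 277729): 277729 = 23·11849 + 5202; 11849 = 2·5202 + 1445; 5202 = 3·1445 + 867; 1445 = 1·867 + 578; 867 = 1·578 + 289; 578 = 2·289 + 0 → 289
gcd(289, 7225): 7225 = 25·289 + 0 → 289
gcd(289, 159239): 159239 = 551·289 + 0 → 289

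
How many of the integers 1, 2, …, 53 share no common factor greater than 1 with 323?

Prime factors of 323: 17, 19. Count integers ≤ 53 divisible by none of them.
By inclusion–exclusion: 53 − ⌊53/17⌋ − ⌊53/19⌋ + ⌊53/323⌋ = 48.

48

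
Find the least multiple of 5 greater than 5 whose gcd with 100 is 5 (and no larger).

100 = 5·20. Any k with gcd(k, 100) = 5 is a multiple of 5, say 5s, with s coprime to 20.
Need s > 5/5, so s ≥ 2. First s ≥ 2 with gcd(s, 20) = 1 is s = 3. Thus k = 5·3 = 15.

15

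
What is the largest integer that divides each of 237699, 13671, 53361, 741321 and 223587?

441

gcd(237699, 13671): 237699 = 17·13671 + 5292; 13671 = 2·5292 + 3087; 5292 = 1·3087 + 2205; 3087 = 1·2205 + 882; 2205 = 2·882 + 441; 882 = 2·441 + 0 → 441
gcd(441, 53361): 53361 = 121·441 + 0 → 441
gcd(441, 741321): 741321 = 1681·441 + 0 → 441
gcd(441, 223587): 223587 = 507·441 + 0 → 441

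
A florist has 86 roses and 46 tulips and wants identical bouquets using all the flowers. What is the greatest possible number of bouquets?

86 = 2 · 43
46 = 2 · 23
Common: 2 = 2

2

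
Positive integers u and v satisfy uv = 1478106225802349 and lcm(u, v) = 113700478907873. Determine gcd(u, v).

13

From gcd × lcm = uv: gcd = 1478106225802349 / 113700478907873 = 13.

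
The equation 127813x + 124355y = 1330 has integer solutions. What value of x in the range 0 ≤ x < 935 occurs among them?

Euclid: 127813 = 1·124355 + 3458; 124355 = 35·3458 + 3325; 3458 = 1·3325 + 133; 3325 = 25·133 + 0 → gcd = 133; 1330 = 133·10.
Back-substitution yields 127813·(36) + 124355·(-37) = 133, so one solution is x = 36·10 = 360, y = -37·10 = -370.
Solutions in x differ by 124355/133 = 935; the one in [0, 935) is 360 mod 935 = 360.

360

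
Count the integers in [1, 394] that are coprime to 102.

102 = 2·3·17. Inclusion–exclusion on these primes:
394 − ⌊394/2⌋ − ⌊394/3⌋ − ⌊394/17⌋ + ⌊394/6⌋ + ⌊394/34⌋ + ⌊394/51⌋ − ⌊394/102⌋ = 123

123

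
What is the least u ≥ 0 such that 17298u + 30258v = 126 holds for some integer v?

gcd(17298, 30258) = 18 (Euclid: 30258 = 1·17298 + 12960; 17298 = 1·12960 + 4338; 12960 = 2·4338 + 4284; 4338 = 1·4284 + 54; 4284 = 79·54 + 18; 54 = 3·18 + 0), and 18 | 126.
Extended Euclid: 17298·(-558) + 30258·(319) = 18. Scale by 7: u₀ = -3906.
General solution u = u₀ + 1681t; reducing mod 1681 gives u = 1137 (and v = -650).

1137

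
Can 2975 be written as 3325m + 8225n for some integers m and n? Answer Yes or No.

Yes

By Bézout, 3325m + 8225n = 2975 has integer solutions iff gcd(3325, 8225) | 2975.
Euclid: 8225 = 2·3325 + 1575; 3325 = 2·1575 + 175; 1575 = 9·175 + 0. gcd = 175; 2975 mod 175 = 0. Yes.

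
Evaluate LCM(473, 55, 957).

473 = 11 · 43; 55 = 5 · 11; 957 = 3 · 11 · 29
lcm takes max exponent of each prime: 3 · 5 · 11 · 29 · 43 = 205755

205755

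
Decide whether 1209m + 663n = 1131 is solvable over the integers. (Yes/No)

gcd(1209, 663): 1209 = 1·663 + 546; 663 = 1·546 + 117; 546 = 4·117 + 78; 117 = 1·78 + 39; 78 = 2·39 + 0 → 39
39 divides 1131, so a solution exists.

Yes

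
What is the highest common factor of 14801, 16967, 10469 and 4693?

361

14801 = 19² · 41; 16967 = 19² · 47; 10469 = 19² · 29; 4693 = 13 · 19²
gcd takes min exponent of each prime: 19² = 361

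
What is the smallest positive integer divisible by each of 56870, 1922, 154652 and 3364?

3554087836413620

56870 = 2 · 5 · 11² · 47; 1922 = 2 · 31²; 154652 = 2² · 23 · 41²; 3364 = 2² · 29²
lcm takes max exponent of each prime: 2² · 5 · 11² · 23 · 29² · 31² · 41² · 47 = 3554087836413620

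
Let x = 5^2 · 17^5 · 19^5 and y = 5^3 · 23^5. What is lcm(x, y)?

max exponent per prime: 5^3 · 17^5 · 19^5 · 23^5 = 2828536613430788518625

2828536613430788518625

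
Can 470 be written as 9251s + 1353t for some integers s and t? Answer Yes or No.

No

By Bézout, 9251s + 1353t = 470 has integer solutions iff gcd(9251, 1353) | 470.
Euclid: 9251 = 6·1353 + 1133; 1353 = 1·1133 + 220; 1133 = 5·220 + 33; 220 = 6·33 + 22; 33 = 1·22 + 11; 22 = 2·11 + 0. gcd = 11; 470 mod 11 = 8. No.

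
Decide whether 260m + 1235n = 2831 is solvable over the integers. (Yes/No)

No

gcd(260, 1235): 1235 = 4·260 + 195; 260 = 1·195 + 65; 195 = 3·65 + 0 → 65
65 does not divide 2831, so a solution does not exist.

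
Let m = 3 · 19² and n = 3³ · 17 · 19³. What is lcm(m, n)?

3148281

max exponent per prime: 3³ · 17 · 19³ = 3148281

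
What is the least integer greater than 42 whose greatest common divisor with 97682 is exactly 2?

97682 = 2·48841. Any a with gcd(a, 97682) = 2 is a multiple of 2, say 2s, with s coprime to 48841.
Need s > 42/2, so s ≥ 22. First s ≥ 22 with gcd(s, 48841) = 1 is s = 22. Thus a = 2·22 = 44.

44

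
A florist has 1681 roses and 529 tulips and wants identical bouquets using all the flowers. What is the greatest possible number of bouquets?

1681 = 41²
529 = 23²
Common: 1 = 1

1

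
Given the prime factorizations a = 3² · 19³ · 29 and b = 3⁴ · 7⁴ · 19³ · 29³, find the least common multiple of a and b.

32533588970631

max exponent per prime: 3⁴ · 7⁴ · 19³ · 29³ = 32533588970631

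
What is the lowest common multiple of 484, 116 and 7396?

25952564

lcm(484, 116) = 484·116/gcd = 56144/4 = 14036
lcm(14036, 7396) = 14036·7396/gcd = 103810256/4 = 25952564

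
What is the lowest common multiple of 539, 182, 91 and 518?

518518

539 = 7² · 11; 182 = 2 · 7 · 13; 91 = 7 · 13; 518 = 2 · 7 · 37
lcm takes max exponent of each prime: 2 · 7² · 11 · 13 · 37 = 518518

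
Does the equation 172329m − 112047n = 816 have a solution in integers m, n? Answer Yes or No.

By Bézout, 172329m − 112047n = 816 has integer solutions iff gcd(172329, 112047) | 816.
Euclid: 172329 = 1·112047 + 60282; 112047 = 1·60282 + 51765; 60282 = 1·51765 + 8517; 51765 = 6·8517 + 663; 8517 = 12·663 + 561; 663 = 1·561 + 102; 561 = 5·102 + 51; 102 = 2·51 + 0. gcd = 51; 816 mod 51 = 0. Yes.

Yes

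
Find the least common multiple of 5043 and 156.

262236

5043 = 3 · 41²; 156 = 2² · 3 · 13
max exponents: 2² · 3 · 13 · 41² = 262236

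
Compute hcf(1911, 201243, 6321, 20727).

1911 = 3 · 7² · 13; 201243 = 3 · 7² · 37²; 6321 = 3 · 7² · 43; 20727 = 3² · 7² · 47
gcd takes min exponent of each prime: 3 · 7² = 147

147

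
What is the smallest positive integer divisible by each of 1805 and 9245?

gcd first: 9245 = 5·1805 + 220; 1805 = 8·220 + 45; 220 = 4·45 + 40; 45 = 1·40 + 5; 40 = 8·5 + 0 → gcd = 5
lcm = 1805·9245/gcd = 16687225/5 = 3337445

3337445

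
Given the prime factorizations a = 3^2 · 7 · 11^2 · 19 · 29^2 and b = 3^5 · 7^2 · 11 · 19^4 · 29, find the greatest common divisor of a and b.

min exponent per shared prime: 3^2 · 7 · 11 · 19 · 29 = 381843

381843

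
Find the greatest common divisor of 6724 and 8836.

Euclid: 8836 = 1·6724 + 2112; 6724 = 3·2112 + 388; 2112 = 5·388 + 172; 388 = 2·172 + 44; 172 = 3·44 + 40; 44 = 1·40 + 4; 40 = 10·4 + 0. Last nonzero remainder: 4.

4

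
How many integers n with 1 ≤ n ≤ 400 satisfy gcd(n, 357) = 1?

215

357 = 3·7·17. Inclusion–exclusion on these primes:
400 − ⌊400/3⌋ − ⌊400/7⌋ − ⌊400/17⌋ + ⌊400/21⌋ + ⌊400/51⌋ + ⌊400/119⌋ − ⌊400/357⌋ = 215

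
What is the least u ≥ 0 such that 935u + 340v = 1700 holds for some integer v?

Reduce mod 340: 935u ≡ 1700 (mod 340). With g = gcd(935, 340) = 85 dividing 1700, divide through: 11u ≡ 20 (mod 4).
Since gcd(11, 4) = 1, u ≡ 20·(11)⁻¹ ≡ 0 (mod 4). Smallest non-negative: 0.

0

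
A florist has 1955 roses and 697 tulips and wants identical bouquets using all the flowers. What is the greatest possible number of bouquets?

1955 = 5 · 17 · 23
697 = 17 · 41
Common: 17 = 17

17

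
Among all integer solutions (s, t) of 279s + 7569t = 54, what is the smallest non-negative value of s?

380

Euclid: 7569 = 27·279 + 36; 279 = 7·36 + 27; 36 = 1·27 + 9; 27 = 3·9 + 0 → gcd = 9; 54 = 9·6.
Back-substitution yields 279·(-217) + 7569·(8) = 9, so one solution is s = -217·6 = -1302, t = 8·6 = 48.
Solutions in s differ by 7569/9 = 841; the one in [0, 841) is -1302 mod 841 = 380.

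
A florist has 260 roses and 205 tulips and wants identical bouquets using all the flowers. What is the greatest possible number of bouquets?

260 = 2² · 5 · 13
205 = 5 · 41
Common: 5 = 5

5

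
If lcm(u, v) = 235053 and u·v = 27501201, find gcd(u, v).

From gcd × lcm = uv: gcd = 27501201 / 235053 = 117.

117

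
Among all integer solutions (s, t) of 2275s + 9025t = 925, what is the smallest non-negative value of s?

290

gcd(2275, 9025) = 25 (Euclid: 9025 = 3·2275 + 2200; 2275 = 1·2200 + 75; 2200 = 29·75 + 25; 75 = 3·25 + 0), and 25 | 925.
Extended Euclid: 2275·(-119) + 9025·(30) = 25. Scale by 37: s₀ = -4403.
General solution s = s₀ + 361k; reducing mod 361 gives s = 290 (and t = -73).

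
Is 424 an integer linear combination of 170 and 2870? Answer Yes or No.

No

By Bézout, 170u + 2870v = 424 has integer solutions iff gcd(170, 2870) | 424.
Euclid: 2870 = 16·170 + 150; 170 = 1·150 + 20; 150 = 7·20 + 10; 20 = 2·10 + 0. gcd = 10; 424 mod 10 = 4. No.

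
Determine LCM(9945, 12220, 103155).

989050140

9945 = 3² · 5 · 13 · 17; 12220 = 2² · 5 · 13 · 47; 103155 = 3 · 5 · 13 · 23²
lcm takes max exponent of each prime: 2² · 3² · 5 · 13 · 17 · 23² · 47 = 989050140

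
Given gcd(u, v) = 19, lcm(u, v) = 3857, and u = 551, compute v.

133

Using uv = gcd(u,v)·lcm(u,v) = 19·3857 = 73283, we get v = 73283/551 = 133.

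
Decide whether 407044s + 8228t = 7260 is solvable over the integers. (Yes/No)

gcd(407044, 8228): 407044 = 49·8228 + 3872; 8228 = 2·3872 + 484; 3872 = 8·484 + 0 → 484
484 divides 7260, so a solution exists.

Yes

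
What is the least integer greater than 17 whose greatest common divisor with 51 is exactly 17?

34

Multiples of 17 above 17: 17·2, 17·3, … . Need the cofactor coprime to 51/17 = 3.
Checking s = 2, 3, … the first with gcd(s, 3) = 1 is s = 2, giving 34.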